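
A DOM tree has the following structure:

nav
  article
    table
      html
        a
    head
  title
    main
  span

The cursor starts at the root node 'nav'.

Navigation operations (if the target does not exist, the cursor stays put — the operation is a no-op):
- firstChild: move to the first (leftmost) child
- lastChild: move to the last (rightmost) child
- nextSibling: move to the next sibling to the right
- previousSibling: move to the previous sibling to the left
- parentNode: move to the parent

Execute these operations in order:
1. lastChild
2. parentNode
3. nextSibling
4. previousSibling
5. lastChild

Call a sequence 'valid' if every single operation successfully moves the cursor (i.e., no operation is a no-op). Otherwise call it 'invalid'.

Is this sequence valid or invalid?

Answer: invalid

Derivation:
After 1 (lastChild): span
After 2 (parentNode): nav
After 3 (nextSibling): nav (no-op, stayed)
After 4 (previousSibling): nav (no-op, stayed)
After 5 (lastChild): span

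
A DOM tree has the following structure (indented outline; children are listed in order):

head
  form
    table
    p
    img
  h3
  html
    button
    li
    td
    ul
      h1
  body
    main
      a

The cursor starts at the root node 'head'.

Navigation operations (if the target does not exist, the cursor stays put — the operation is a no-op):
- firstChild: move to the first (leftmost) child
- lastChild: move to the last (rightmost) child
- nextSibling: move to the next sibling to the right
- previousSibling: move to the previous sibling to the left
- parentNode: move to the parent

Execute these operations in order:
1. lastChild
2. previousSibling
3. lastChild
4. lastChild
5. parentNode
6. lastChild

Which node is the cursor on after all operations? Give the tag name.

Answer: h1

Derivation:
After 1 (lastChild): body
After 2 (previousSibling): html
After 3 (lastChild): ul
After 4 (lastChild): h1
After 5 (parentNode): ul
After 6 (lastChild): h1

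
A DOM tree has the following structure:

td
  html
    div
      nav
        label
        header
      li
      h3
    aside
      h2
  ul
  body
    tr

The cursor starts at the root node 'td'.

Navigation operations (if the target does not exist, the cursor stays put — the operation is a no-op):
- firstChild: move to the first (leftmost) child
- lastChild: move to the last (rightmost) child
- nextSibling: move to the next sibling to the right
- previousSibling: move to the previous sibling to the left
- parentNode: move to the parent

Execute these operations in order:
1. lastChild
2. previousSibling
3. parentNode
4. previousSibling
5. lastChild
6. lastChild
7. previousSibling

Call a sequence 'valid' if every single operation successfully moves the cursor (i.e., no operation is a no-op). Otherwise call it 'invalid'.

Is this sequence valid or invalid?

Answer: invalid

Derivation:
After 1 (lastChild): body
After 2 (previousSibling): ul
After 3 (parentNode): td
After 4 (previousSibling): td (no-op, stayed)
After 5 (lastChild): body
After 6 (lastChild): tr
After 7 (previousSibling): tr (no-op, stayed)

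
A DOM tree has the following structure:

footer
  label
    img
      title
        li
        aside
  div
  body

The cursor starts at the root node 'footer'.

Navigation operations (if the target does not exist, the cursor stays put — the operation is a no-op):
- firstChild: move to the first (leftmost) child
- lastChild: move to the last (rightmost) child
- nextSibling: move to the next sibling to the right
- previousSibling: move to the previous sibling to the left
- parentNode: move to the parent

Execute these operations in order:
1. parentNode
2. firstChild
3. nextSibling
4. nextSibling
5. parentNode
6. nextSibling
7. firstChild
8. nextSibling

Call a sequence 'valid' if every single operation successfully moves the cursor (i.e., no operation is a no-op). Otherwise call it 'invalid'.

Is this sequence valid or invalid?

Answer: invalid

Derivation:
After 1 (parentNode): footer (no-op, stayed)
After 2 (firstChild): label
After 3 (nextSibling): div
After 4 (nextSibling): body
After 5 (parentNode): footer
After 6 (nextSibling): footer (no-op, stayed)
After 7 (firstChild): label
After 8 (nextSibling): div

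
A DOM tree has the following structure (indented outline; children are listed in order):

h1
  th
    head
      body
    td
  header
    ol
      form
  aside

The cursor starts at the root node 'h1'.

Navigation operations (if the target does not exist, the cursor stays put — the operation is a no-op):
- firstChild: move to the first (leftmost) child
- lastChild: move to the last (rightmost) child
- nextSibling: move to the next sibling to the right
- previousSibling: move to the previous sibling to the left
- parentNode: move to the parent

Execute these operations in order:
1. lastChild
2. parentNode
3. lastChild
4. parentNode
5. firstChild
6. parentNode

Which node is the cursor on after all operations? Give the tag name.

Answer: h1

Derivation:
After 1 (lastChild): aside
After 2 (parentNode): h1
After 3 (lastChild): aside
After 4 (parentNode): h1
After 5 (firstChild): th
After 6 (parentNode): h1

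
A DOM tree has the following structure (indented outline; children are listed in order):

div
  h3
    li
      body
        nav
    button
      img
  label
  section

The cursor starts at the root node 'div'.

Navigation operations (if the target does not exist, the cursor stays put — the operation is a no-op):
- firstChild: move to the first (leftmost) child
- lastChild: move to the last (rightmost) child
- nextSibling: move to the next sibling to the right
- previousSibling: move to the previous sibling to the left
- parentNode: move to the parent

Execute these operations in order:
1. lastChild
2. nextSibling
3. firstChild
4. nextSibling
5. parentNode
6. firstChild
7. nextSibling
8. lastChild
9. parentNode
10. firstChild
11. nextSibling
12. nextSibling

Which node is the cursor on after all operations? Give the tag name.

After 1 (lastChild): section
After 2 (nextSibling): section (no-op, stayed)
After 3 (firstChild): section (no-op, stayed)
After 4 (nextSibling): section (no-op, stayed)
After 5 (parentNode): div
After 6 (firstChild): h3
After 7 (nextSibling): label
After 8 (lastChild): label (no-op, stayed)
After 9 (parentNode): div
After 10 (firstChild): h3
After 11 (nextSibling): label
After 12 (nextSibling): section

Answer: section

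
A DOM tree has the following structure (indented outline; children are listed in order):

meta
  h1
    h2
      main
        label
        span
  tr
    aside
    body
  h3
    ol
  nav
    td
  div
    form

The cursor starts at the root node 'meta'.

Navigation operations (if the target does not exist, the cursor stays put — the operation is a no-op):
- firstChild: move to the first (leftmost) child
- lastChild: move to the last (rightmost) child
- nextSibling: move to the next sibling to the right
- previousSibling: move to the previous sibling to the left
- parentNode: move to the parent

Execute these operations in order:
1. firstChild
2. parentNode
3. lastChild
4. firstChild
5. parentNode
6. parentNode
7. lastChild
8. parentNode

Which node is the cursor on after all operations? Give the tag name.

After 1 (firstChild): h1
After 2 (parentNode): meta
After 3 (lastChild): div
After 4 (firstChild): form
After 5 (parentNode): div
After 6 (parentNode): meta
After 7 (lastChild): div
After 8 (parentNode): meta

Answer: meta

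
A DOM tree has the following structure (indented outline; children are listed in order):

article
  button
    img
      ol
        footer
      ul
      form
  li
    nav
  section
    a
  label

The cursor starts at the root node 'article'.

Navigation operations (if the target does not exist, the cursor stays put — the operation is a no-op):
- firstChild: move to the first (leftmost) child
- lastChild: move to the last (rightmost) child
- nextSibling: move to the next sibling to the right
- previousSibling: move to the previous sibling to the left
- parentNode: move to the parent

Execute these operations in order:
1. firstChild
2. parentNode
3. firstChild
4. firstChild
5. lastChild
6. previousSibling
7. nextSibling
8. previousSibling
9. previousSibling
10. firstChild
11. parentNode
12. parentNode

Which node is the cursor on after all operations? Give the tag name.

Answer: img

Derivation:
After 1 (firstChild): button
After 2 (parentNode): article
After 3 (firstChild): button
After 4 (firstChild): img
After 5 (lastChild): form
After 6 (previousSibling): ul
After 7 (nextSibling): form
After 8 (previousSibling): ul
After 9 (previousSibling): ol
After 10 (firstChild): footer
After 11 (parentNode): ol
After 12 (parentNode): img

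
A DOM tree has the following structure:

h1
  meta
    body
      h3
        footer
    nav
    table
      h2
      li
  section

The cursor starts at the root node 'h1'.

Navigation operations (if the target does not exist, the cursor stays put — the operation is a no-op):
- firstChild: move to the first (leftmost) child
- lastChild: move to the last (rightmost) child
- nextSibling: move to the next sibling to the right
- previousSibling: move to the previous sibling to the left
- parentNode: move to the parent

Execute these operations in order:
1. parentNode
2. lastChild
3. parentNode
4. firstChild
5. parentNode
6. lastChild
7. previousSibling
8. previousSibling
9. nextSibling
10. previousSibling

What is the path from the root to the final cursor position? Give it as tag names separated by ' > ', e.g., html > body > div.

Answer: h1 > meta

Derivation:
After 1 (parentNode): h1 (no-op, stayed)
After 2 (lastChild): section
After 3 (parentNode): h1
After 4 (firstChild): meta
After 5 (parentNode): h1
After 6 (lastChild): section
After 7 (previousSibling): meta
After 8 (previousSibling): meta (no-op, stayed)
After 9 (nextSibling): section
After 10 (previousSibling): meta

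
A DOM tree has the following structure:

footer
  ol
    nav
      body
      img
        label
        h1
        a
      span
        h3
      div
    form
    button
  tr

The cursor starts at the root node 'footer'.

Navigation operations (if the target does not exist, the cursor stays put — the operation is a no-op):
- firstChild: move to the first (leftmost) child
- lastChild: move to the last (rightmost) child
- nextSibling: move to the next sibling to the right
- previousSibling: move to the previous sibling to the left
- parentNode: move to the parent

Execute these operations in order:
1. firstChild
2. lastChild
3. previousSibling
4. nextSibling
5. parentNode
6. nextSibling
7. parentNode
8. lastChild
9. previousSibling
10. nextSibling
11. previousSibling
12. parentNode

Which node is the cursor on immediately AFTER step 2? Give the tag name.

Answer: button

Derivation:
After 1 (firstChild): ol
After 2 (lastChild): button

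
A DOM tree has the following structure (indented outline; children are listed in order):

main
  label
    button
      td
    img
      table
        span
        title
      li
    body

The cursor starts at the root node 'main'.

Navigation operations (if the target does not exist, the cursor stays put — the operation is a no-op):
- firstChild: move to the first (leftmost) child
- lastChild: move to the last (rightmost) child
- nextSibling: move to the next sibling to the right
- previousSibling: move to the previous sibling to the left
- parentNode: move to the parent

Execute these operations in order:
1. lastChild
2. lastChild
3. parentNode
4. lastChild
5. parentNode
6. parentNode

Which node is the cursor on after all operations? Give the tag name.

After 1 (lastChild): label
After 2 (lastChild): body
After 3 (parentNode): label
After 4 (lastChild): body
After 5 (parentNode): label
After 6 (parentNode): main

Answer: main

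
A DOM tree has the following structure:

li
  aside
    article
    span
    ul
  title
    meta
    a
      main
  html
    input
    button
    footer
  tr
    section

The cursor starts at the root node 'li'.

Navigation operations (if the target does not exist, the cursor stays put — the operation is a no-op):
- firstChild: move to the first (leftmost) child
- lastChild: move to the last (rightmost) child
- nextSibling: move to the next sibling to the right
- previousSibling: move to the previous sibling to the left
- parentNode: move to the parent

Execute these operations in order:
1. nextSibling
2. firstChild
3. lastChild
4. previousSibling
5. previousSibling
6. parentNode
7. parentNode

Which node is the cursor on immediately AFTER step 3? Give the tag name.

Answer: ul

Derivation:
After 1 (nextSibling): li (no-op, stayed)
After 2 (firstChild): aside
After 3 (lastChild): ul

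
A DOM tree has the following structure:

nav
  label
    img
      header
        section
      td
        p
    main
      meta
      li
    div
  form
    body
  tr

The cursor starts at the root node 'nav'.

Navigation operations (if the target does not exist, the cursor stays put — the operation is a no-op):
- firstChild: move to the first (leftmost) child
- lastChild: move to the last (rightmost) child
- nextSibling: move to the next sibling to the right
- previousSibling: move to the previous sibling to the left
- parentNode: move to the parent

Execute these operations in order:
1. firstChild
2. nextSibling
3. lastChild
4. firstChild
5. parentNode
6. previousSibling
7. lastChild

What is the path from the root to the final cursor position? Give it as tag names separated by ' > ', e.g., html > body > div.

Answer: nav > label > div

Derivation:
After 1 (firstChild): label
After 2 (nextSibling): form
After 3 (lastChild): body
After 4 (firstChild): body (no-op, stayed)
After 5 (parentNode): form
After 6 (previousSibling): label
After 7 (lastChild): div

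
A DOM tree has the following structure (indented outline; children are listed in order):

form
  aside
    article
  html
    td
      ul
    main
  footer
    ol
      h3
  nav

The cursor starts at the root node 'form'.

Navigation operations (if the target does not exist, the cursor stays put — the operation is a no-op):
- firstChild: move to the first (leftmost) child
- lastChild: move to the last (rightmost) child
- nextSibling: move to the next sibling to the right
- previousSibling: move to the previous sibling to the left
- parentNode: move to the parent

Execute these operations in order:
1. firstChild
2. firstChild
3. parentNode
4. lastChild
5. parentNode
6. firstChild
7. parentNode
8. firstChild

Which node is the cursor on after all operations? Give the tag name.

Answer: article

Derivation:
After 1 (firstChild): aside
After 2 (firstChild): article
After 3 (parentNode): aside
After 4 (lastChild): article
After 5 (parentNode): aside
After 6 (firstChild): article
After 7 (parentNode): aside
After 8 (firstChild): article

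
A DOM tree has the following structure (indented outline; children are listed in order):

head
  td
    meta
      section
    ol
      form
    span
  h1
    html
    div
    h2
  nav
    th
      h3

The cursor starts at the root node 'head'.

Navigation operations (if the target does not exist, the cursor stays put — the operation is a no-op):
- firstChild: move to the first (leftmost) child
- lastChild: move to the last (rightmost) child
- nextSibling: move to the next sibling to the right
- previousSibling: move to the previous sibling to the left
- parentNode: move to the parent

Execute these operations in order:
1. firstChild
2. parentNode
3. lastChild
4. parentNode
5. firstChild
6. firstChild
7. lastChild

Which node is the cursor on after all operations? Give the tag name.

After 1 (firstChild): td
After 2 (parentNode): head
After 3 (lastChild): nav
After 4 (parentNode): head
After 5 (firstChild): td
After 6 (firstChild): meta
After 7 (lastChild): section

Answer: section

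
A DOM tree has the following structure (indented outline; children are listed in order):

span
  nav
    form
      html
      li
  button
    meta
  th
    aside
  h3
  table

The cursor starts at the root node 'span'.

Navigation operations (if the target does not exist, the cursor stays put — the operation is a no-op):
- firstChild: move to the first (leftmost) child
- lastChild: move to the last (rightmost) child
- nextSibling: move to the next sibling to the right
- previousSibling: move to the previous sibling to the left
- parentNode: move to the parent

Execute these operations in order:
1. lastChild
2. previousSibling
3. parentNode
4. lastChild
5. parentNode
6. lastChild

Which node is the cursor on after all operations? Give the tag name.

Answer: table

Derivation:
After 1 (lastChild): table
After 2 (previousSibling): h3
After 3 (parentNode): span
After 4 (lastChild): table
After 5 (parentNode): span
After 6 (lastChild): table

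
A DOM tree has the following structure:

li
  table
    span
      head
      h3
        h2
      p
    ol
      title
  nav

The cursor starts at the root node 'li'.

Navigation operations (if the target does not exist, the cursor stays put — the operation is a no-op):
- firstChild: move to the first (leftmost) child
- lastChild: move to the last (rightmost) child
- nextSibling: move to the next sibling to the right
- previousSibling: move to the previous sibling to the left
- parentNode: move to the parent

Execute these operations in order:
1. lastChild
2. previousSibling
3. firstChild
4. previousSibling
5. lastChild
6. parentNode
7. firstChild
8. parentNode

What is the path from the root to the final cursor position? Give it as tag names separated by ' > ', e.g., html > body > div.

After 1 (lastChild): nav
After 2 (previousSibling): table
After 3 (firstChild): span
After 4 (previousSibling): span (no-op, stayed)
After 5 (lastChild): p
After 6 (parentNode): span
After 7 (firstChild): head
After 8 (parentNode): span

Answer: li > table > span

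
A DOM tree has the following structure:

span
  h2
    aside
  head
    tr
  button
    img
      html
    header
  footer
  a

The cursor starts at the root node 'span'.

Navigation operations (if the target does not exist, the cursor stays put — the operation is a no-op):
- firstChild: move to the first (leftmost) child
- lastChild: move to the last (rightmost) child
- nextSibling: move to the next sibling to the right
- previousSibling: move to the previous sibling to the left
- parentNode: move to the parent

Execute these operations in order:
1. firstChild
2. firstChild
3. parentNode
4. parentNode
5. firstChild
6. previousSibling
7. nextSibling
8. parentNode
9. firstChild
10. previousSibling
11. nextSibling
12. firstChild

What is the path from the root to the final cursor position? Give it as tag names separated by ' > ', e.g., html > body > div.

After 1 (firstChild): h2
After 2 (firstChild): aside
After 3 (parentNode): h2
After 4 (parentNode): span
After 5 (firstChild): h2
After 6 (previousSibling): h2 (no-op, stayed)
After 7 (nextSibling): head
After 8 (parentNode): span
After 9 (firstChild): h2
After 10 (previousSibling): h2 (no-op, stayed)
After 11 (nextSibling): head
After 12 (firstChild): tr

Answer: span > head > tr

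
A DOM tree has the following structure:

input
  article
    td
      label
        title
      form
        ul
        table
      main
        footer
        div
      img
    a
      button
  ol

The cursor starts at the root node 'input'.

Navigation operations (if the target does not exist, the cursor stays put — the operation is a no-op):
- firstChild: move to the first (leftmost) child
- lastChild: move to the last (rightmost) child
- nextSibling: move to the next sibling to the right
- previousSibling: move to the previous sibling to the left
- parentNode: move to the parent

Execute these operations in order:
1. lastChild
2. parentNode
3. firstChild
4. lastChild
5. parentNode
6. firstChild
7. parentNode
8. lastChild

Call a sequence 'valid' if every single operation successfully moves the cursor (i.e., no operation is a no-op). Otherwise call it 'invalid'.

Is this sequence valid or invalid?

After 1 (lastChild): ol
After 2 (parentNode): input
After 3 (firstChild): article
After 4 (lastChild): a
After 5 (parentNode): article
After 6 (firstChild): td
After 7 (parentNode): article
After 8 (lastChild): a

Answer: valid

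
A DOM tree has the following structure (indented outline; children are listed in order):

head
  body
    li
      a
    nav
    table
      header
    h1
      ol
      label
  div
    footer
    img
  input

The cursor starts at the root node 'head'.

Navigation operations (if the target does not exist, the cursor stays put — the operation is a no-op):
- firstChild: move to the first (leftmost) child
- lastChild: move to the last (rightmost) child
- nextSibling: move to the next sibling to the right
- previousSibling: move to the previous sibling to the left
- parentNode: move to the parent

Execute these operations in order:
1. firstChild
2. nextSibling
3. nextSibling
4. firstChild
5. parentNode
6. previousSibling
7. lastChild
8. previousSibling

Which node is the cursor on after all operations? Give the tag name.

After 1 (firstChild): body
After 2 (nextSibling): div
After 3 (nextSibling): input
After 4 (firstChild): input (no-op, stayed)
After 5 (parentNode): head
After 6 (previousSibling): head (no-op, stayed)
After 7 (lastChild): input
After 8 (previousSibling): div

Answer: div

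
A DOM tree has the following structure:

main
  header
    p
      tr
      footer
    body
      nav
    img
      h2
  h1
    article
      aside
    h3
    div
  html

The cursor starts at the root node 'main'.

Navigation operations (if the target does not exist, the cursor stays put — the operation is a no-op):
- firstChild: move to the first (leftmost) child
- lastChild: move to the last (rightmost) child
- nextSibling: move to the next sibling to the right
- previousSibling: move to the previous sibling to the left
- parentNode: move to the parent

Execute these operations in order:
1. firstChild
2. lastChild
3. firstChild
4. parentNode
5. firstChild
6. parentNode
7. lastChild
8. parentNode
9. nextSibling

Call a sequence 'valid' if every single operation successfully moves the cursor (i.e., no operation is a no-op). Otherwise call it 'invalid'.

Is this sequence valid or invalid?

Answer: invalid

Derivation:
After 1 (firstChild): header
After 2 (lastChild): img
After 3 (firstChild): h2
After 4 (parentNode): img
After 5 (firstChild): h2
After 6 (parentNode): img
After 7 (lastChild): h2
After 8 (parentNode): img
After 9 (nextSibling): img (no-op, stayed)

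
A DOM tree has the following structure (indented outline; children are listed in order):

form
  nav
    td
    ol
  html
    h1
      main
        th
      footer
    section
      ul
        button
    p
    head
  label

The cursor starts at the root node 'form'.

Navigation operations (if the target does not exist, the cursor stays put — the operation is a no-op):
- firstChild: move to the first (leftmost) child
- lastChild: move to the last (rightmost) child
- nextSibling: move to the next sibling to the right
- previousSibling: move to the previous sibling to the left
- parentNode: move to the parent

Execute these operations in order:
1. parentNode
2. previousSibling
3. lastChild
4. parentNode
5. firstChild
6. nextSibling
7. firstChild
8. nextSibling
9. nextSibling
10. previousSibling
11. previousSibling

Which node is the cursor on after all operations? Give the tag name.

After 1 (parentNode): form (no-op, stayed)
After 2 (previousSibling): form (no-op, stayed)
After 3 (lastChild): label
After 4 (parentNode): form
After 5 (firstChild): nav
After 6 (nextSibling): html
After 7 (firstChild): h1
After 8 (nextSibling): section
After 9 (nextSibling): p
After 10 (previousSibling): section
After 11 (previousSibling): h1

Answer: h1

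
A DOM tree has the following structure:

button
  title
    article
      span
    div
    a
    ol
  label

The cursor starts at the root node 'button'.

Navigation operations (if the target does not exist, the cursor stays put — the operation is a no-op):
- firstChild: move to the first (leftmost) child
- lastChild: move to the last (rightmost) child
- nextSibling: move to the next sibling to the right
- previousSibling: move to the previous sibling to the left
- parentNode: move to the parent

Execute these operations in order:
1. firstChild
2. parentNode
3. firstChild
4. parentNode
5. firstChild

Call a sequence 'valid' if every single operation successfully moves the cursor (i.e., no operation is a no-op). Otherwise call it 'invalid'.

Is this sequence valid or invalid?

After 1 (firstChild): title
After 2 (parentNode): button
After 3 (firstChild): title
After 4 (parentNode): button
After 5 (firstChild): title

Answer: valid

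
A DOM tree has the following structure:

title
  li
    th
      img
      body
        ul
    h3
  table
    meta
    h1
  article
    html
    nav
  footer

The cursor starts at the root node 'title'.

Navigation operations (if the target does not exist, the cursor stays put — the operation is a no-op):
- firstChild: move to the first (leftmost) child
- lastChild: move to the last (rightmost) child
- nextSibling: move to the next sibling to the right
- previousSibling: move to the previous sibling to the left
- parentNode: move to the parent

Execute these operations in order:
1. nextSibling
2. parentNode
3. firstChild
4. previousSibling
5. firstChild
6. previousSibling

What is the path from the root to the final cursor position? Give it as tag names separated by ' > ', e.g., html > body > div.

After 1 (nextSibling): title (no-op, stayed)
After 2 (parentNode): title (no-op, stayed)
After 3 (firstChild): li
After 4 (previousSibling): li (no-op, stayed)
After 5 (firstChild): th
After 6 (previousSibling): th (no-op, stayed)

Answer: title > li > th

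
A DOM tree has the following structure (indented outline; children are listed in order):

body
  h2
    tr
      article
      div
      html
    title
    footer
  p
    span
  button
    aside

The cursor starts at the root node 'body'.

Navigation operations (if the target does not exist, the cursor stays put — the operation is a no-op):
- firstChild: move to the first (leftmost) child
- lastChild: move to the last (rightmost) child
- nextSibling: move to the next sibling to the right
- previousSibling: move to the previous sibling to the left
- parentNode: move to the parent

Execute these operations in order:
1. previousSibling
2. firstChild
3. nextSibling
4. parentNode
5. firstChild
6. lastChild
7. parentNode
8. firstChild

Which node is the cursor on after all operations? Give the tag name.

Answer: tr

Derivation:
After 1 (previousSibling): body (no-op, stayed)
After 2 (firstChild): h2
After 3 (nextSibling): p
After 4 (parentNode): body
After 5 (firstChild): h2
After 6 (lastChild): footer
After 7 (parentNode): h2
After 8 (firstChild): tr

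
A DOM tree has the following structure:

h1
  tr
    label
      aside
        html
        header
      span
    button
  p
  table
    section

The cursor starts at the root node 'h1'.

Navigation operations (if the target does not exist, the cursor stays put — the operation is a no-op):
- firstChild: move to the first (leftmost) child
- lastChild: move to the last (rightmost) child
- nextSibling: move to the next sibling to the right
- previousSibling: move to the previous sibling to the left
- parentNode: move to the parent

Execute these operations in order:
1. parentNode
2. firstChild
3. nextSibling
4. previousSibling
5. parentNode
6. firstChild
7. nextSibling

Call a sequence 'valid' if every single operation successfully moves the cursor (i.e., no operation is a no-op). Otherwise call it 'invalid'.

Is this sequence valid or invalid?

After 1 (parentNode): h1 (no-op, stayed)
After 2 (firstChild): tr
After 3 (nextSibling): p
After 4 (previousSibling): tr
After 5 (parentNode): h1
After 6 (firstChild): tr
After 7 (nextSibling): p

Answer: invalid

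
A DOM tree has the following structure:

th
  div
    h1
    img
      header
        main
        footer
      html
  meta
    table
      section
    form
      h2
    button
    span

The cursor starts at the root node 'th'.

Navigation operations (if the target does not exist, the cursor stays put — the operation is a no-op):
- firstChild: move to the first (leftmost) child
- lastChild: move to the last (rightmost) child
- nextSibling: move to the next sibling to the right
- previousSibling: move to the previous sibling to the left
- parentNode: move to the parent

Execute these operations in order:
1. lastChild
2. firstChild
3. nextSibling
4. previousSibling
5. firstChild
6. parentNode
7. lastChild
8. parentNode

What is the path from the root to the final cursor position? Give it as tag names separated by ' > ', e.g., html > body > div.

After 1 (lastChild): meta
After 2 (firstChild): table
After 3 (nextSibling): form
After 4 (previousSibling): table
After 5 (firstChild): section
After 6 (parentNode): table
After 7 (lastChild): section
After 8 (parentNode): table

Answer: th > meta > table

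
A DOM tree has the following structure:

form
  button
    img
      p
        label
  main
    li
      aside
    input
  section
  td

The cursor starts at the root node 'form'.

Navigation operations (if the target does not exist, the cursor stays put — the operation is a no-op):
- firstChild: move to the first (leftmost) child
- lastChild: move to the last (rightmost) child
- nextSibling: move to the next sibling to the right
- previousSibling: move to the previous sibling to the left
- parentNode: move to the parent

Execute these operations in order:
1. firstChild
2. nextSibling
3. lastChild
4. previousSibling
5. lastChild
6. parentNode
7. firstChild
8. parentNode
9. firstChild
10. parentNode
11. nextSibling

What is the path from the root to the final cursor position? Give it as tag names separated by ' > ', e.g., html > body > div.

After 1 (firstChild): button
After 2 (nextSibling): main
After 3 (lastChild): input
After 4 (previousSibling): li
After 5 (lastChild): aside
After 6 (parentNode): li
After 7 (firstChild): aside
After 8 (parentNode): li
After 9 (firstChild): aside
After 10 (parentNode): li
After 11 (nextSibling): input

Answer: form > main > input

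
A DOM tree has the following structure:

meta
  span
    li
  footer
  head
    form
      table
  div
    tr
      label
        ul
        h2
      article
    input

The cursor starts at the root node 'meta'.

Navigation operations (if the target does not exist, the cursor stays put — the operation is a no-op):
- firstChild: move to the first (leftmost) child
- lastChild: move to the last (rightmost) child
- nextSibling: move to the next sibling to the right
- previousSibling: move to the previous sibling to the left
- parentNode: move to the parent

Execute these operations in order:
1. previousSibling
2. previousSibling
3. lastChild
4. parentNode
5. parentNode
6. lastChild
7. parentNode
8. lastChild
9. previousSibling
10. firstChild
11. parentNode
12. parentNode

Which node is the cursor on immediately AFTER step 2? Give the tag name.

After 1 (previousSibling): meta (no-op, stayed)
After 2 (previousSibling): meta (no-op, stayed)

Answer: meta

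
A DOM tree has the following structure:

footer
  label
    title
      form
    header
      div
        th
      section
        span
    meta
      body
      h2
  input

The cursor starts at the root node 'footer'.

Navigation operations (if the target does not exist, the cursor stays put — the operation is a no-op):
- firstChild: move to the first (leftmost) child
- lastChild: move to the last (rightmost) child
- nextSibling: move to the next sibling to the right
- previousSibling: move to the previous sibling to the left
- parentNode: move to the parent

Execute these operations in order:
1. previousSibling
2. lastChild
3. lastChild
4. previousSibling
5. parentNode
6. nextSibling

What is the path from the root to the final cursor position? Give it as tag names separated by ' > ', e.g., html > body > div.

After 1 (previousSibling): footer (no-op, stayed)
After 2 (lastChild): input
After 3 (lastChild): input (no-op, stayed)
After 4 (previousSibling): label
After 5 (parentNode): footer
After 6 (nextSibling): footer (no-op, stayed)

Answer: footer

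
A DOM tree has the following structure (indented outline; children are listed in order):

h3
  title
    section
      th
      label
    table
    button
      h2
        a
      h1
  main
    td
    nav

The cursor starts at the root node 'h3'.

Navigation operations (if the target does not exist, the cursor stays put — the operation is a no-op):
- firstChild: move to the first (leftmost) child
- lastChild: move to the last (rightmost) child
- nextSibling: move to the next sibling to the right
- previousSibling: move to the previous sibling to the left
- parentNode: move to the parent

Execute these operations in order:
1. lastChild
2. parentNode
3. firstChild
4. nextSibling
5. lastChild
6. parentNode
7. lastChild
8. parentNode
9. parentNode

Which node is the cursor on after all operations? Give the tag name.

Answer: h3

Derivation:
After 1 (lastChild): main
After 2 (parentNode): h3
After 3 (firstChild): title
After 4 (nextSibling): main
After 5 (lastChild): nav
After 6 (parentNode): main
After 7 (lastChild): nav
After 8 (parentNode): main
After 9 (parentNode): h3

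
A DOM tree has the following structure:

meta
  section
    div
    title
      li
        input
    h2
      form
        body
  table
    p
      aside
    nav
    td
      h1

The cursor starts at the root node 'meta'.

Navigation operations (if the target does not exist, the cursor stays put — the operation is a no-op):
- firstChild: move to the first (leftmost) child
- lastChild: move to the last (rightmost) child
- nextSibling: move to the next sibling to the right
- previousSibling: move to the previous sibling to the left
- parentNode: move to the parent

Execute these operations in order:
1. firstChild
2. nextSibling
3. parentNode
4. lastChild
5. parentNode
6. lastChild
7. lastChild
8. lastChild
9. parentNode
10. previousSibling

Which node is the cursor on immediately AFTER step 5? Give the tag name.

After 1 (firstChild): section
After 2 (nextSibling): table
After 3 (parentNode): meta
After 4 (lastChild): table
After 5 (parentNode): meta

Answer: meta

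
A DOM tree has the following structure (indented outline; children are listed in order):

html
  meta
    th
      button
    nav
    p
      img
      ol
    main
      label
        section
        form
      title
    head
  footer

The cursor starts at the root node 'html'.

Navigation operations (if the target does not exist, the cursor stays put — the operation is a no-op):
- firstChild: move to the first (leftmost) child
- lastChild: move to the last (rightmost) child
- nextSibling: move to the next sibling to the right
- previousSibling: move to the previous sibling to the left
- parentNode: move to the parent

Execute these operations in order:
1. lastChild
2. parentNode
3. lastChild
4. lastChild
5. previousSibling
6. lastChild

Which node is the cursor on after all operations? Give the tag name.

Answer: head

Derivation:
After 1 (lastChild): footer
After 2 (parentNode): html
After 3 (lastChild): footer
After 4 (lastChild): footer (no-op, stayed)
After 5 (previousSibling): meta
After 6 (lastChild): head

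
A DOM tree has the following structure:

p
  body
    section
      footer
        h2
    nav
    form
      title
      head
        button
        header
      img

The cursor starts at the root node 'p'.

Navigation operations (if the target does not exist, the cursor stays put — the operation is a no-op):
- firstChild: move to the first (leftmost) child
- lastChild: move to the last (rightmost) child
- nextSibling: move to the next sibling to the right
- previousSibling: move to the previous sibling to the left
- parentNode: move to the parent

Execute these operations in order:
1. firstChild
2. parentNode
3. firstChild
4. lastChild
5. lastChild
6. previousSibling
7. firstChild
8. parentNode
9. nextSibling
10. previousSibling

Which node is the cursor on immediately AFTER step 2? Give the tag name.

After 1 (firstChild): body
After 2 (parentNode): p

Answer: p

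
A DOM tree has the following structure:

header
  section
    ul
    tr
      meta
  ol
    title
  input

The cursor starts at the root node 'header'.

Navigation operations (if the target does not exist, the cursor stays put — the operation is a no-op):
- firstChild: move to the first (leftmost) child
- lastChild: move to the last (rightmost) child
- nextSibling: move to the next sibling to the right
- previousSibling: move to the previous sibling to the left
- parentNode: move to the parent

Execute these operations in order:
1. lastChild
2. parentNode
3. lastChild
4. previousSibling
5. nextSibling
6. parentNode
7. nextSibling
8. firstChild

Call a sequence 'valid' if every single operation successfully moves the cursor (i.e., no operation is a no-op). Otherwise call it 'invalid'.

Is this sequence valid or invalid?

Answer: invalid

Derivation:
After 1 (lastChild): input
After 2 (parentNode): header
After 3 (lastChild): input
After 4 (previousSibling): ol
After 5 (nextSibling): input
After 6 (parentNode): header
After 7 (nextSibling): header (no-op, stayed)
After 8 (firstChild): section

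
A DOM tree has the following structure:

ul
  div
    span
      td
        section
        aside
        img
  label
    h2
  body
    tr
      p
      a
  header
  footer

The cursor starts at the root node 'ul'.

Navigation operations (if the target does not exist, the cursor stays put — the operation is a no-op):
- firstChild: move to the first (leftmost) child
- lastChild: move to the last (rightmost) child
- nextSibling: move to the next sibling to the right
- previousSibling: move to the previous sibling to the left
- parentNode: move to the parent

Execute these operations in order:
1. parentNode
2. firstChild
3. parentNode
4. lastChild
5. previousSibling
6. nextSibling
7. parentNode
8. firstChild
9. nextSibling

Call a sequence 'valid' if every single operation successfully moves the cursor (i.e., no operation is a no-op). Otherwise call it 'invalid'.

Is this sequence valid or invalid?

After 1 (parentNode): ul (no-op, stayed)
After 2 (firstChild): div
After 3 (parentNode): ul
After 4 (lastChild): footer
After 5 (previousSibling): header
After 6 (nextSibling): footer
After 7 (parentNode): ul
After 8 (firstChild): div
After 9 (nextSibling): label

Answer: invalid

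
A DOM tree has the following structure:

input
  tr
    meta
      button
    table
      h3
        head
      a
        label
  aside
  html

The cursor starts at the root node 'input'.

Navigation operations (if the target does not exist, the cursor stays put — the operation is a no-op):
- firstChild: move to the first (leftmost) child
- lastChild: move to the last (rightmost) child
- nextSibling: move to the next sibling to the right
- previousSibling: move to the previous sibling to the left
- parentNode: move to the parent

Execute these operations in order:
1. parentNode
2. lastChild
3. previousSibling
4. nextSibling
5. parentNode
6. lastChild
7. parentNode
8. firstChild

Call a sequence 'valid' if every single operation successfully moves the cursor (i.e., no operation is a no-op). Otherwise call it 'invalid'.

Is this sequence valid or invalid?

Answer: invalid

Derivation:
After 1 (parentNode): input (no-op, stayed)
After 2 (lastChild): html
After 3 (previousSibling): aside
After 4 (nextSibling): html
After 5 (parentNode): input
After 6 (lastChild): html
After 7 (parentNode): input
After 8 (firstChild): tr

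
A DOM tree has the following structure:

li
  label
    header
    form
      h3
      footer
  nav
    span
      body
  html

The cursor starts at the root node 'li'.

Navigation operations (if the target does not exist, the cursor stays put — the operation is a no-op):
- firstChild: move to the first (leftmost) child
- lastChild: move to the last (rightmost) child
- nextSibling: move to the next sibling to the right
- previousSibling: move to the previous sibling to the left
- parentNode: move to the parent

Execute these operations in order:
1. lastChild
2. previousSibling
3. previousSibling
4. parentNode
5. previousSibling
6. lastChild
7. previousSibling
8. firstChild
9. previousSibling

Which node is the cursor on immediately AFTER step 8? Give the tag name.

After 1 (lastChild): html
After 2 (previousSibling): nav
After 3 (previousSibling): label
After 4 (parentNode): li
After 5 (previousSibling): li (no-op, stayed)
After 6 (lastChild): html
After 7 (previousSibling): nav
After 8 (firstChild): span

Answer: span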